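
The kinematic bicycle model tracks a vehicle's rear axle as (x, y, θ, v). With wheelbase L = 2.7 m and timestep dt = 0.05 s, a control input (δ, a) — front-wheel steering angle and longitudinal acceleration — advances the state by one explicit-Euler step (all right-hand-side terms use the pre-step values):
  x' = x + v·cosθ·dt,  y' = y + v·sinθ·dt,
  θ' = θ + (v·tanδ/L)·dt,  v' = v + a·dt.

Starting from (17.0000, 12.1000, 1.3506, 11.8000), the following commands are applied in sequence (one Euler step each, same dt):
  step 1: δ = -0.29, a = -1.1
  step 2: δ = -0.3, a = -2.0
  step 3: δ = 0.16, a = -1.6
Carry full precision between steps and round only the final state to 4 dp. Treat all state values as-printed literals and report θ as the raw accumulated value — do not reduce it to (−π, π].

(17.4953, 13.7857, 1.2529, 11.5650)

after step 1 (δ=-0.29, a=-1.1): (17.128869, 12.675754, 1.285391, 11.745000)
after step 2 (δ=-0.3, a=-2.0): (17.294206, 13.239249, 1.218111, 11.645000)
after step 3 (δ=0.16, a=-1.6): (17.495327, 13.785660, 1.252912, 11.565000)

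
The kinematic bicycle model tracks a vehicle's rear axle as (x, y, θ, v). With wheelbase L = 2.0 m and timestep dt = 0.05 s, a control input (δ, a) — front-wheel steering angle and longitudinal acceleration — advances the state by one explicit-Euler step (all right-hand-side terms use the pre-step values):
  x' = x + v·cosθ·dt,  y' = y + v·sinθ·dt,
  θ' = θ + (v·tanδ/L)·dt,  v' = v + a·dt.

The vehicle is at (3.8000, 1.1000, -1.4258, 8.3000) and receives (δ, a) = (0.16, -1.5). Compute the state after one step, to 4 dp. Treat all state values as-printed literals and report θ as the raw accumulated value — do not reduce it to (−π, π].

x' = 3.8000 + 8.3000·cos(-1.4258)·0.05 = 3.8600
y' = 1.1000 + 8.3000·sin(-1.4258)·0.05 = 0.6894
θ' = -1.4258 + (8.3000/2.0)·tan(0.16)·0.05 = -1.3923
v' = 8.3000 − 1.5000·0.05 = 8.2250

(3.8600, 0.6894, -1.3923, 8.2250)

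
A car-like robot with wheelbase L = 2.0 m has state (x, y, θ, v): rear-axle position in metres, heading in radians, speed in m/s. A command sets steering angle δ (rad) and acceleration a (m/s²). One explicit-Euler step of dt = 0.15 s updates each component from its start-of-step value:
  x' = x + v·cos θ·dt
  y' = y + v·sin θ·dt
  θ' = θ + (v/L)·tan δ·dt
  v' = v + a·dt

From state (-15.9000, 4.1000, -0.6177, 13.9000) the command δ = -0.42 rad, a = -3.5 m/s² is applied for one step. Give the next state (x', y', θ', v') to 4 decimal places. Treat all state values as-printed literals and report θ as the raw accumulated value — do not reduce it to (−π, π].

(-14.2003, 2.8924, -1.0833, 13.3750)

x' = -15.9000 + 13.9000·cos(-0.6177)·0.15 = -14.2003
y' = 4.1000 + 13.9000·sin(-0.6177)·0.15 = 2.8924
θ' = -0.6177 + (13.9000/2.0)·tan(-0.42)·0.15 = -1.0833
v' = 13.9000 − 3.5000·0.15 = 13.3750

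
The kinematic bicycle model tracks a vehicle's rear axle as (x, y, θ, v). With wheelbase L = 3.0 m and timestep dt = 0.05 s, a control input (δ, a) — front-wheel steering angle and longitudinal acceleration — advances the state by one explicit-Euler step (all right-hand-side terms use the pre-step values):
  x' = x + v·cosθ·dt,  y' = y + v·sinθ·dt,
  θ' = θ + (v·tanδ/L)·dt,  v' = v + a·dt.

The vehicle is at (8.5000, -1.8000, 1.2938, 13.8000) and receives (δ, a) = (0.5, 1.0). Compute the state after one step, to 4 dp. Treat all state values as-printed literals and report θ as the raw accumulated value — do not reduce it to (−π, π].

(8.6887, -1.1363, 1.4194, 13.8500)

x' = 8.5000 + 13.8000·cos(1.2938)·0.05 = 8.6887
y' = -1.8000 + 13.8000·sin(1.2938)·0.05 = -1.1363
θ' = 1.2938 + (13.8000/3.0)·tan(0.5)·0.05 = 1.4194
v' = 13.8000 + 1.0000·0.05 = 13.8500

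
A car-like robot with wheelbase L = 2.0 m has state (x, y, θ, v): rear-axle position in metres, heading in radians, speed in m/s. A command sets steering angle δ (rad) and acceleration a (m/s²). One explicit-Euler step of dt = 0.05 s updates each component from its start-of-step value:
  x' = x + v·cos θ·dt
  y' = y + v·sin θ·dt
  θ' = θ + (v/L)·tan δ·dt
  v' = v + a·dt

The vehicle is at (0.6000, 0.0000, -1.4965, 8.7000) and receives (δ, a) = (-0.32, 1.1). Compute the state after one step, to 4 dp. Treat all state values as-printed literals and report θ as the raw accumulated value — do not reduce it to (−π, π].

(0.6323, -0.4338, -1.5686, 8.7550)

x' = 0.6000 + 8.7000·cos(-1.4965)·0.05 = 0.6323
y' = 0.0000 + 8.7000·sin(-1.4965)·0.05 = -0.4338
θ' = -1.4965 + (8.7000/2.0)·tan(-0.32)·0.05 = -1.5686
v' = 8.7000 + 1.1000·0.05 = 8.7550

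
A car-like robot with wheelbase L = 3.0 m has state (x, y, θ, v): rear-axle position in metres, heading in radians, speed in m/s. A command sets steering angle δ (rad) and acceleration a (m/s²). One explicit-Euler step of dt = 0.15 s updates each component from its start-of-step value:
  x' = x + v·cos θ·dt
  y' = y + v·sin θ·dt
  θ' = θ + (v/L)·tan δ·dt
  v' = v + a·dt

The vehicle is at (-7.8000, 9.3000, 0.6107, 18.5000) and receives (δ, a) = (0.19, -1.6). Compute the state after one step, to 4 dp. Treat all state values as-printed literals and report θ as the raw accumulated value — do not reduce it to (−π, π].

x' = -7.8000 + 18.5000·cos(0.6107)·0.15 = -5.5266
y' = 9.3000 + 18.5000·sin(0.6107)·0.15 = 10.8913
θ' = 0.6107 + (18.5000/3.0)·tan(0.19)·0.15 = 0.7886
v' = 18.5000 − 1.6000·0.15 = 18.2600

(-5.5266, 10.8913, 0.7886, 18.2600)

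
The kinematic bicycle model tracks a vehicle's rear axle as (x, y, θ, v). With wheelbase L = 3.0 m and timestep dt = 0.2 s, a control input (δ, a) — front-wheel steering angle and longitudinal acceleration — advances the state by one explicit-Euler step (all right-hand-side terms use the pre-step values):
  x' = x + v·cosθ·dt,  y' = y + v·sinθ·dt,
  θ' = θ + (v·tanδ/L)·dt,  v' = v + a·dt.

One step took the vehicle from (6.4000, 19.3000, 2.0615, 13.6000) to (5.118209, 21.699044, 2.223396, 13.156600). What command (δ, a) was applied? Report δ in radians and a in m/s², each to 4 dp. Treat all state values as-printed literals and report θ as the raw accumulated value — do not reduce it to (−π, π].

a = (v'−v)/dt = (-0.443400)/0.2 = -2.2170
Δθ = θ'−θ = 0.161896;  (v·dt/L) = 13.6000·0.2/3.0 = 0.906667
tan δ = Δθ·L/(v·dt) = 0.178562  →  δ = 0.1767

δ = 0.1767, a = -2.2170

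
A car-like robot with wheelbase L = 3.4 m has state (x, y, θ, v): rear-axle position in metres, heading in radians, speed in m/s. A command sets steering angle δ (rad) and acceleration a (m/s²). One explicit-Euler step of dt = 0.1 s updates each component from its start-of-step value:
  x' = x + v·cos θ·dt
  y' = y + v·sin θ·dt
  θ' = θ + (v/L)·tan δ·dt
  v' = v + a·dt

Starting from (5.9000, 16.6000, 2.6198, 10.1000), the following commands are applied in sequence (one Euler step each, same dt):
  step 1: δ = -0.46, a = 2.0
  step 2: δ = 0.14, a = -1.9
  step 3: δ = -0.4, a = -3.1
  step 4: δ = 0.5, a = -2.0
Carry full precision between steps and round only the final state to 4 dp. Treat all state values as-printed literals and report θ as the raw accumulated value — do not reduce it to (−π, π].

(2.6816, 19.0042, 2.5471, 9.6000)

after step 1 (δ=-0.46, a=2.0): (5.024404, 17.103419, 2.472623, 10.300000)
after step 2 (δ=0.14, a=-1.9): (4.216409, 17.742203, 2.515314, 10.110000)
after step 3 (δ=-0.4, a=-3.1): (3.397283, 18.334785, 2.389595, 9.800000)
after step 4 (δ=0.5, a=-2.0): (2.681563, 19.004222, 2.547058, 9.600000)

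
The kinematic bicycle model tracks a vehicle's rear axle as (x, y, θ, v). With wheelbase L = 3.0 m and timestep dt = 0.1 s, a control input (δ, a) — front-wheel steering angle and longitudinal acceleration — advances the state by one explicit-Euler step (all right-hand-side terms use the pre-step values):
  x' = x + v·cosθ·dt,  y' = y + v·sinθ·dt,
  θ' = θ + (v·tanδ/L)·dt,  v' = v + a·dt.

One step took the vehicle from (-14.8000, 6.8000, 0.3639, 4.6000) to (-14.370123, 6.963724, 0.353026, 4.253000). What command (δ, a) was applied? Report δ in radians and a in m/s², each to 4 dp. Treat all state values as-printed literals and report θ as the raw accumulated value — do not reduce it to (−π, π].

δ = -0.0708, a = -3.4700

a = (v'−v)/dt = (-0.347000)/0.1 = -3.4700
Δθ = θ'−θ = -0.010874;  (v·dt/L) = 4.6000·0.1/3.0 = 0.153333
tan δ = Δθ·L/(v·dt) = -0.070917  →  δ = -0.0708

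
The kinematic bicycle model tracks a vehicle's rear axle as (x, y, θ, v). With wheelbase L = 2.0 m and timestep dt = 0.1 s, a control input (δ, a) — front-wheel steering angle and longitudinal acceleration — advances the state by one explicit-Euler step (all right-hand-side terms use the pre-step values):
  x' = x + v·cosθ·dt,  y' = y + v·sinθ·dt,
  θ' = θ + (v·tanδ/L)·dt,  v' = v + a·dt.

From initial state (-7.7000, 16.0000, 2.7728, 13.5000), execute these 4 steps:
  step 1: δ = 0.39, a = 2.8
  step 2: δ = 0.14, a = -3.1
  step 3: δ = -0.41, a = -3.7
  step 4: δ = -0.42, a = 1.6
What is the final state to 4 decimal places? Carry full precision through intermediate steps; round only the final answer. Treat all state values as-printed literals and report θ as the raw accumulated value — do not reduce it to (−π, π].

after step 1 (δ=0.39, a=2.8): (-8.959230, 16.486661, 3.050262, 13.780000)
after step 2 (δ=0.14, a=-3.1): (-10.331487, 16.612340, 3.147357, 13.470000)
after step 3 (δ=-0.41, a=-3.7): (-11.678465, 16.604575, 2.854633, 13.100000)
after step 4 (δ=-0.42, a=1.6): (-12.934898, 16.975354, 2.562128, 13.260000)

(-12.9349, 16.9754, 2.5621, 13.2600)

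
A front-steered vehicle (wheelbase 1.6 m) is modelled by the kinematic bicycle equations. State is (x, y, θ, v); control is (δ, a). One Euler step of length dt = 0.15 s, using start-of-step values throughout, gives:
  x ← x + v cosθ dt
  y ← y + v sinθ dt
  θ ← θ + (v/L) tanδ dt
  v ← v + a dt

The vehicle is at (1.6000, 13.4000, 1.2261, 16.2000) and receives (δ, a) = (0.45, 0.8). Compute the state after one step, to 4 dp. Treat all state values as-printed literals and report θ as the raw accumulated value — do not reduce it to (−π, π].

x' = 1.6000 + 16.2000·cos(1.2261)·0.15 = 2.4211
y' = 13.4000 + 16.2000·sin(1.2261)·0.15 = 15.6871
θ' = 1.2261 + (16.2000/1.6)·tan(0.45)·0.15 = 1.9597
v' = 16.2000 + 0.8000·0.15 = 16.3200

(2.4211, 15.6871, 1.9597, 16.3200)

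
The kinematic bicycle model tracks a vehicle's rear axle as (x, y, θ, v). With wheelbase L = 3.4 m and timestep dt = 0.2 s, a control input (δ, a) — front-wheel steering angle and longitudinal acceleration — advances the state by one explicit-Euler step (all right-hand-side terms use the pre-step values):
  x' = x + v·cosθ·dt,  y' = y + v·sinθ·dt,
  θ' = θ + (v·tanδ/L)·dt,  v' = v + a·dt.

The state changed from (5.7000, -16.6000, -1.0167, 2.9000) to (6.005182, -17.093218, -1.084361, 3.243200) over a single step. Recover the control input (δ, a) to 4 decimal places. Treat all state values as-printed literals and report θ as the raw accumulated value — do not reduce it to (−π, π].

a = (v'−v)/dt = (0.343200)/0.2 = 1.7160
Δθ = θ'−θ = -0.067661;  (v·dt/L) = 2.9000·0.2/3.4 = 0.170588
tan δ = Δθ·L/(v·dt) = -0.396633  →  δ = -0.3776

δ = -0.3776, a = 1.7160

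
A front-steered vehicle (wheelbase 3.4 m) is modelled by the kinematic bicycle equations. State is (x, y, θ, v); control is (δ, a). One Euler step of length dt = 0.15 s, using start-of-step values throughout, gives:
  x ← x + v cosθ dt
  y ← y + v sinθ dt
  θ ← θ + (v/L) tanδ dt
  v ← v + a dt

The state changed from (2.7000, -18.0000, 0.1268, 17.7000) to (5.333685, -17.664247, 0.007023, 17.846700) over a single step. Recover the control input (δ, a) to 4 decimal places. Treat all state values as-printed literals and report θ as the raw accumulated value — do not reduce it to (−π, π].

a = (v'−v)/dt = (0.146700)/0.15 = 0.9780
Δθ = θ'−θ = -0.119777;  (v·dt/L) = 17.7000·0.15/3.4 = 0.780882
tan δ = Δθ·L/(v·dt) = -0.153387  →  δ = -0.1522

δ = -0.1522, a = 0.9780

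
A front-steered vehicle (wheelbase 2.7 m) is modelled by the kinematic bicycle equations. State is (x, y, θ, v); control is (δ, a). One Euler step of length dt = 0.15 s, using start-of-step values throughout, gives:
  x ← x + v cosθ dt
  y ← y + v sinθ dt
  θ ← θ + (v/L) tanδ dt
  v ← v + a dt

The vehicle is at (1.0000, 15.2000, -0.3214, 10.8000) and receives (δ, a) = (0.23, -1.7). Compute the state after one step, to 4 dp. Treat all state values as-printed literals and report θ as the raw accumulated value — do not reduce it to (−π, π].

x' = 1.0000 + 10.8000·cos(-0.3214)·0.15 = 2.5370
y' = 15.2000 + 10.8000·sin(-0.3214)·0.15 = 14.6882
θ' = -0.3214 + (10.8000/2.7)·tan(0.23)·0.15 = -0.1809
v' = 10.8000 − 1.7000·0.15 = 10.5450

(2.5370, 14.6882, -0.1809, 10.5450)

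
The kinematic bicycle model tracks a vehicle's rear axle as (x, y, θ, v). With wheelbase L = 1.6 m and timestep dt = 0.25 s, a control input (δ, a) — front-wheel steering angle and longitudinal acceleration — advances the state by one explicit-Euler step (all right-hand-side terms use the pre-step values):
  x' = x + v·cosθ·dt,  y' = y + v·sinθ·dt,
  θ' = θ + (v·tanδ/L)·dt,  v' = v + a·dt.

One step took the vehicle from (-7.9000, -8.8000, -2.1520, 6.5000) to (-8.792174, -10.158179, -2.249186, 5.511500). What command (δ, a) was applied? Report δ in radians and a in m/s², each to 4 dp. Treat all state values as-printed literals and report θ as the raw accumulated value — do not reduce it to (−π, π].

δ = -0.0954, a = -3.9540

a = (v'−v)/dt = (-0.988500)/0.25 = -3.9540
Δθ = θ'−θ = -0.097186;  (v·dt/L) = 6.5000·0.25/1.6 = 1.015625
tan δ = Δθ·L/(v·dt) = -0.095691  →  δ = -0.0954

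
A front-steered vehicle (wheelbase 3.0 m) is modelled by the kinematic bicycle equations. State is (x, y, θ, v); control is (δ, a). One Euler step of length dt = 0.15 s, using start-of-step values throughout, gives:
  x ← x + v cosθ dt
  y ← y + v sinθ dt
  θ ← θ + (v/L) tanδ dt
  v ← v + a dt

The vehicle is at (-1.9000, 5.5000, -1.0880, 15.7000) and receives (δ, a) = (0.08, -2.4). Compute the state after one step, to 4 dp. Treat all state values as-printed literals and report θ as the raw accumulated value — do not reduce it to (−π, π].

(-0.8067, 3.4142, -1.0251, 15.3400)

x' = -1.9000 + 15.7000·cos(-1.0880)·0.15 = -0.8067
y' = 5.5000 + 15.7000·sin(-1.0880)·0.15 = 3.4142
θ' = -1.0880 + (15.7000/3.0)·tan(0.08)·0.15 = -1.0251
v' = 15.7000 − 2.4000·0.15 = 15.3400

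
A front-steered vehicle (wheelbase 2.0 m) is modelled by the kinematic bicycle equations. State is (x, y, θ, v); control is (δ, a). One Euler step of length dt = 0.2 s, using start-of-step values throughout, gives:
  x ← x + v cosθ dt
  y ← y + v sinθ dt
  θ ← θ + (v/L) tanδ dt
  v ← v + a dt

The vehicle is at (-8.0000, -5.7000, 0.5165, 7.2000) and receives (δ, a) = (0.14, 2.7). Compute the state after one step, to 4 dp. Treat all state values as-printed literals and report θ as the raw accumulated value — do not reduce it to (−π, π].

(-6.7478, -4.9889, 0.6180, 7.7400)

x' = -8.0000 + 7.2000·cos(0.5165)·0.2 = -6.7478
y' = -5.7000 + 7.2000·sin(0.5165)·0.2 = -4.9889
θ' = 0.5165 + (7.2000/2.0)·tan(0.14)·0.2 = 0.6180
v' = 7.2000 + 2.7000·0.2 = 7.7400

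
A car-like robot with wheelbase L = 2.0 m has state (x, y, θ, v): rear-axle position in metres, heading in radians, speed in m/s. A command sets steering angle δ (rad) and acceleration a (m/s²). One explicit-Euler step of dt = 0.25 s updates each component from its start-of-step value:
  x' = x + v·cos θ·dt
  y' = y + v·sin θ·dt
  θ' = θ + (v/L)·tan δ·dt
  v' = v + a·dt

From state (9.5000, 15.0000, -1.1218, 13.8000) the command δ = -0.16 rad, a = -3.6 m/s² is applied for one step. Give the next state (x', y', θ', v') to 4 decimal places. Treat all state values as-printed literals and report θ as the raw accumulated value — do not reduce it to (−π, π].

x' = 9.5000 + 13.8000·cos(-1.1218)·0.25 = 10.9975
y' = 15.0000 + 13.8000·sin(-1.1218)·0.25 = 11.8920
θ' = -1.1218 + (13.8000/2.0)·tan(-0.16)·0.25 = -1.4002
v' = 13.8000 − 3.6000·0.25 = 12.9000

(10.9975, 11.8920, -1.4002, 12.9000)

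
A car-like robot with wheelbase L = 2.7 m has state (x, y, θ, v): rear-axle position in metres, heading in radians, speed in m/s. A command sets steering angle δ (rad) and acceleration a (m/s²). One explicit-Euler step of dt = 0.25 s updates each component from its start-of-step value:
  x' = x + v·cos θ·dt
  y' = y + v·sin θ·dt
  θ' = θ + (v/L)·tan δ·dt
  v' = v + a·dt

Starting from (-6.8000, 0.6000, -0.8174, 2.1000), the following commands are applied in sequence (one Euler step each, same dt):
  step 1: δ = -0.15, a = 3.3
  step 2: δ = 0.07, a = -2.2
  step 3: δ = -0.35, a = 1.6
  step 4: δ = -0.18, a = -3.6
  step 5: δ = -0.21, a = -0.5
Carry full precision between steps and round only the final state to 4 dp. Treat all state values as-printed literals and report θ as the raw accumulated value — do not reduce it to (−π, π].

after step 1 (δ=-0.15, a=3.3): (-6.440837, 0.217081, -0.846787, 2.925000)
after step 2 (δ=0.07, a=-2.2): (-5.956462, -0.330740, -0.827798, 2.375000)
after step 3 (δ=-0.35, a=1.6): (-5.554791, -0.768003, -0.908071, 2.775000)
after step 4 (δ=-0.18, a=-3.6): (-5.127949, -1.314899, -0.954827, 1.875000)
after step 5 (δ=-0.21, a=-0.5): (-4.857128, -1.697499, -0.991830, 1.750000)

(-4.8571, -1.6975, -0.9918, 1.7500)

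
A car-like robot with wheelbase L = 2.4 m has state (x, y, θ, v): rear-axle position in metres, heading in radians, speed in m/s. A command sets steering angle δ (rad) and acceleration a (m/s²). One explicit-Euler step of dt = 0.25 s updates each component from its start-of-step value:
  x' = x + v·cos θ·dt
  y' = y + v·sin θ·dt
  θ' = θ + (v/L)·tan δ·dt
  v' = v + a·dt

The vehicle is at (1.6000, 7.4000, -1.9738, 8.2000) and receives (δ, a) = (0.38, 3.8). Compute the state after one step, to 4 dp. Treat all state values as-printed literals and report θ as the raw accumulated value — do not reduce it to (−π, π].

x' = 1.6000 + 8.2000·cos(-1.9738)·0.25 = 0.7960
y' = 7.4000 + 8.2000·sin(-1.9738)·0.25 = 5.5142
θ' = -1.9738 + (8.2000/2.4)·tan(0.38)·0.25 = -1.6326
v' = 8.2000 + 3.8000·0.25 = 9.1500

(0.7960, 5.5142, -1.6326, 9.1500)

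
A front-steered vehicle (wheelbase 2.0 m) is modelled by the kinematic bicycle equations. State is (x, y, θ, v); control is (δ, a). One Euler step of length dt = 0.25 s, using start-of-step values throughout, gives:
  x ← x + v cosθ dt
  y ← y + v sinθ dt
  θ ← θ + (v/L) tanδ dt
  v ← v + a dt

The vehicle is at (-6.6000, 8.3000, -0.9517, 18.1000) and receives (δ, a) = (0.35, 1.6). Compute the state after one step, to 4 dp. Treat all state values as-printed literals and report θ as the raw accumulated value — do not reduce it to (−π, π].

(-3.9741, 4.6148, -0.1258, 18.5000)

x' = -6.6000 + 18.1000·cos(-0.9517)·0.25 = -3.9741
y' = 8.3000 + 18.1000·sin(-0.9517)·0.25 = 4.6148
θ' = -0.9517 + (18.1000/2.0)·tan(0.35)·0.25 = -0.1258
v' = 18.1000 + 1.6000·0.25 = 18.5000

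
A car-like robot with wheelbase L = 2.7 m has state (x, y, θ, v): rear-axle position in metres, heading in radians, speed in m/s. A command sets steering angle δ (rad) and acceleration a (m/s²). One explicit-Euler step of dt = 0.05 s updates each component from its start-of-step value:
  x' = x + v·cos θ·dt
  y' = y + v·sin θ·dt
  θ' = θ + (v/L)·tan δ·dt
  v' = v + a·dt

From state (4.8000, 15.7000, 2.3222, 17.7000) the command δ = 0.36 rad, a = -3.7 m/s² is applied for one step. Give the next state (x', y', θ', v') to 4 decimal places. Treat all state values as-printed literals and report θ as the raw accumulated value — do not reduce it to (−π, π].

(4.1958, 16.3467, 2.4456, 17.5150)

x' = 4.8000 + 17.7000·cos(2.3222)·0.05 = 4.1958
y' = 15.7000 + 17.7000·sin(2.3222)·0.05 = 16.3467
θ' = 2.3222 + (17.7000/2.7)·tan(0.36)·0.05 = 2.4456
v' = 17.7000 − 3.7000·0.05 = 17.5150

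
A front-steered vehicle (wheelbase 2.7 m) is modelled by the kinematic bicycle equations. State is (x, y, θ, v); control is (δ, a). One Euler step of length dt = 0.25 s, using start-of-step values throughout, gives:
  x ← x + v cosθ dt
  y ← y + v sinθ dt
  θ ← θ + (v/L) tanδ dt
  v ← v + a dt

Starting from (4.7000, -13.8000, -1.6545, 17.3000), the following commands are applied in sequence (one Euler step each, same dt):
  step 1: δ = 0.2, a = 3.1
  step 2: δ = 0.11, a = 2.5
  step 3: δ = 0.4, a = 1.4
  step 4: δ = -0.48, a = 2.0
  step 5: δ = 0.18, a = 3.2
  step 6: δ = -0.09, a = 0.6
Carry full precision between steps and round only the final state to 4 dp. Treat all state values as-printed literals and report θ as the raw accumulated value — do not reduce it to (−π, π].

(15.6115, -37.7002, -1.1718, 20.5000)

after step 1 (δ=0.2, a=3.1): (4.338404, -18.109858, -1.329789, 18.075000)
after step 2 (δ=0.11, a=2.5): (5.416946, -22.498006, -1.144945, 18.700000)
after step 3 (δ=0.4, a=1.4): (7.348170, -26.755470, -0.412887, 19.050000)
after step 4 (δ=-0.48, a=2.0): (11.710460, -28.666447, -1.331186, 19.550000)
after step 5 (δ=0.18, a=3.2): (12.870380, -33.414314, -1.001788, 20.350000)
after step 6 (δ=-0.09, a=0.6): (15.611511, -37.700205, -1.171830, 20.500000)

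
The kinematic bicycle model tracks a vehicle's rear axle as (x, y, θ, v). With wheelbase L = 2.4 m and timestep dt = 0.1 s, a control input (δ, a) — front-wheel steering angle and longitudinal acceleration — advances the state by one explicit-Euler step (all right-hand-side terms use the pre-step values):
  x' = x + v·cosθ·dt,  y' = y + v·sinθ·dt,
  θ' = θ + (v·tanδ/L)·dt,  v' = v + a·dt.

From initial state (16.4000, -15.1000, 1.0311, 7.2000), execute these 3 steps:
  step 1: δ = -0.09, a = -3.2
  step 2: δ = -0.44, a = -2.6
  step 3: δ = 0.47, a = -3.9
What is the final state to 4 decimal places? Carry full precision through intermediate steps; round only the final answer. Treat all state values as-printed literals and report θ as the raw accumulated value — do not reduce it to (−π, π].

(17.5667, -13.3963, 1.0092, 6.2300)

after step 1 (δ=-0.09, a=-3.2): (16.769990, -14.482337, 1.004027, 6.880000)
after step 2 (δ=-0.44, a=-2.6): (17.139384, -13.901913, 0.869070, 6.620000)
after step 3 (δ=0.47, a=-3.9): (17.566730, -13.396325, 1.009184, 6.230000)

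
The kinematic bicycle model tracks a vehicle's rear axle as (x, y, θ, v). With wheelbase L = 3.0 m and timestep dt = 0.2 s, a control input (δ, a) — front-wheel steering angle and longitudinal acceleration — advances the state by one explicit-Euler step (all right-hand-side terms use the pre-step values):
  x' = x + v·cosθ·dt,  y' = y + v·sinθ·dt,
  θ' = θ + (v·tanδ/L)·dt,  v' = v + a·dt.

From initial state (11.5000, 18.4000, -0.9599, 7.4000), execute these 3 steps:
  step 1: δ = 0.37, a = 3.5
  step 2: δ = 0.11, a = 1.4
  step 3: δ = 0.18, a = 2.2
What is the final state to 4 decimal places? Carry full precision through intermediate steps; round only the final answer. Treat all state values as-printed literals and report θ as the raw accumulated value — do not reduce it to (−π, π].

(14.7858, 14.9705, -0.6073, 8.8200)

after step 1 (δ=0.37, a=3.5): (12.348931, 17.187681, -0.768554, 8.100000)
after step 2 (δ=0.11, a=1.4): (13.513575, 16.061625, -0.708913, 8.380000)
after step 3 (δ=0.18, a=2.2): (14.785776, 14.970533, -0.607253, 8.820000)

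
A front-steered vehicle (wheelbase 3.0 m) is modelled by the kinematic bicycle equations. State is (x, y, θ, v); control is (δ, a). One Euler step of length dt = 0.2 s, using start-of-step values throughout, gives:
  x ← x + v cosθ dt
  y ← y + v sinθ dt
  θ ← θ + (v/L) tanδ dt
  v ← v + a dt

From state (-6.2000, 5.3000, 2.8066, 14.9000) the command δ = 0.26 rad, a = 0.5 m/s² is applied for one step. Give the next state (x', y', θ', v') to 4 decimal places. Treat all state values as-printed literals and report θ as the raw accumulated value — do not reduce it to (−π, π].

(-9.0143, 6.2797, 3.0708, 15.0000)

x' = -6.2000 + 14.9000·cos(2.8066)·0.2 = -9.0143
y' = 5.3000 + 14.9000·sin(2.8066)·0.2 = 6.2797
θ' = 2.8066 + (14.9000/3.0)·tan(0.26)·0.2 = 3.0708
v' = 14.9000 + 0.5000·0.2 = 15.0000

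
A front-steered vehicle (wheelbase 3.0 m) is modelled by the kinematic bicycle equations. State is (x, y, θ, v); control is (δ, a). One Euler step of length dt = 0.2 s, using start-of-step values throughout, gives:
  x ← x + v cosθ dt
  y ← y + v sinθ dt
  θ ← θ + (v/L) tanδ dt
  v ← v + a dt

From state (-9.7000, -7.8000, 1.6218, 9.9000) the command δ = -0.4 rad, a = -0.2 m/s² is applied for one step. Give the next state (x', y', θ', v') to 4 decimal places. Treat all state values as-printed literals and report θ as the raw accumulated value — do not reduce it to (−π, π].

x' = -9.7000 + 9.9000·cos(1.6218)·0.2 = -9.8009
y' = -7.8000 + 9.9000·sin(1.6218)·0.2 = -5.8226
θ' = 1.6218 + (9.9000/3.0)·tan(-0.4)·0.2 = 1.3428
v' = 9.9000 − 0.2000·0.2 = 9.8600

(-9.8009, -5.8226, 1.3428, 9.8600)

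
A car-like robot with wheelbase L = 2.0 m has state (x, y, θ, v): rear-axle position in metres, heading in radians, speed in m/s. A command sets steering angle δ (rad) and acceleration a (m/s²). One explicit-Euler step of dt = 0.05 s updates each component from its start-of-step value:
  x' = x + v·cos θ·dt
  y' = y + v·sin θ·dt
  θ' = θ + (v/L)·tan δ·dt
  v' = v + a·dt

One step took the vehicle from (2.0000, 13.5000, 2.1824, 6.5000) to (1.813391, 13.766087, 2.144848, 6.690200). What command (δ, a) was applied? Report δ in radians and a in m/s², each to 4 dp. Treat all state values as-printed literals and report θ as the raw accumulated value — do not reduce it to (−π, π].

δ = -0.2271, a = 3.8040

a = (v'−v)/dt = (0.190200)/0.05 = 3.8040
Δθ = θ'−θ = -0.037552;  (v·dt/L) = 6.5000·0.05/2.0 = 0.162500
tan δ = Δθ·L/(v·dt) = -0.231089  →  δ = -0.2271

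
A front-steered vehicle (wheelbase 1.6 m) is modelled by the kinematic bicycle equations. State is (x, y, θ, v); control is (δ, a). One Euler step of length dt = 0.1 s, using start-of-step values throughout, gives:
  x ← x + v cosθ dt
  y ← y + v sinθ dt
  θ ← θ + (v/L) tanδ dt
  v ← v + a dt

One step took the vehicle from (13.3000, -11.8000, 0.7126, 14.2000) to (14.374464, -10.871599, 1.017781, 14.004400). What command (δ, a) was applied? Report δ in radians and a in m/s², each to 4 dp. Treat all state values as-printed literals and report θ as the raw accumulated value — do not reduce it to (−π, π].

δ = 0.3312, a = -1.9560

a = (v'−v)/dt = (-0.195600)/0.1 = -1.9560
Δθ = θ'−θ = 0.305181;  (v·dt/L) = 14.2000·0.1/1.6 = 0.887500
tan δ = Δθ·L/(v·dt) = 0.343866  →  δ = 0.3312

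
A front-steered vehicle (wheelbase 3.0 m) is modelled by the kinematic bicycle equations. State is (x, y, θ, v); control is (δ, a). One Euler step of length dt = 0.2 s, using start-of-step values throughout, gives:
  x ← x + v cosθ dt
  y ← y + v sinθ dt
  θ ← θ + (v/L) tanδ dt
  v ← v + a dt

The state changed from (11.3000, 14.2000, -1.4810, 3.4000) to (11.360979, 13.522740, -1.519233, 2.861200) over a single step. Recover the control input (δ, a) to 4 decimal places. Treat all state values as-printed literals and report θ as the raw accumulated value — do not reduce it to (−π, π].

δ = -0.1671, a = -2.6940

a = (v'−v)/dt = (-0.538800)/0.2 = -2.6940
Δθ = θ'−θ = -0.038233;  (v·dt/L) = 3.4000·0.2/3.0 = 0.226667
tan δ = Δθ·L/(v·dt) = -0.168675  →  δ = -0.1671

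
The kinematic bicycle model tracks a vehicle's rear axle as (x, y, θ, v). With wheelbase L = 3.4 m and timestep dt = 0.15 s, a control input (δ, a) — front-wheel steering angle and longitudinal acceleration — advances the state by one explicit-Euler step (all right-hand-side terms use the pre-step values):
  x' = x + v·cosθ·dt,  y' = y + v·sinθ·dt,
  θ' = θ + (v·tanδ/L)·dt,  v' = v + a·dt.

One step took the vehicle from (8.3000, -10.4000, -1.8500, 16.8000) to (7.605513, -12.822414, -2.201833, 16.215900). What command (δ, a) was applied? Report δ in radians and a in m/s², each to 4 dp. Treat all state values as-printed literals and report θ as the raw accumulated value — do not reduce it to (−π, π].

δ = -0.4432, a = -3.8940

a = (v'−v)/dt = (-0.584100)/0.15 = -3.8940
Δθ = θ'−θ = -0.351833;  (v·dt/L) = 16.8000·0.15/3.4 = 0.741176
tan δ = Δθ·L/(v·dt) = -0.474695  →  δ = -0.4432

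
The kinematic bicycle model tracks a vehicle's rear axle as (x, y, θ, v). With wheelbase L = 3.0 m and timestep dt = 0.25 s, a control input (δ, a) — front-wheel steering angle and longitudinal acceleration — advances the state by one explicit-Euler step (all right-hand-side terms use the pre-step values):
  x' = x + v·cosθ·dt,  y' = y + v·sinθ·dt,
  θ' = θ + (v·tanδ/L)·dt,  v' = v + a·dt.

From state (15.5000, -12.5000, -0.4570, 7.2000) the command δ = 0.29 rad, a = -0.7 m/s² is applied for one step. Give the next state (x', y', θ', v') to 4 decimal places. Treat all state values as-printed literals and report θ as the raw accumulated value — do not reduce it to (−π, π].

x' = 15.5000 + 7.2000·cos(-0.4570)·0.25 = 17.1153
y' = -12.5000 + 7.2000·sin(-0.4570)·0.25 = -13.2943
θ' = -0.4570 + (7.2000/3.0)·tan(0.29)·0.25 = -0.2780
v' = 7.2000 − 0.7000·0.25 = 7.0250

(17.1153, -13.2943, -0.2780, 7.0250)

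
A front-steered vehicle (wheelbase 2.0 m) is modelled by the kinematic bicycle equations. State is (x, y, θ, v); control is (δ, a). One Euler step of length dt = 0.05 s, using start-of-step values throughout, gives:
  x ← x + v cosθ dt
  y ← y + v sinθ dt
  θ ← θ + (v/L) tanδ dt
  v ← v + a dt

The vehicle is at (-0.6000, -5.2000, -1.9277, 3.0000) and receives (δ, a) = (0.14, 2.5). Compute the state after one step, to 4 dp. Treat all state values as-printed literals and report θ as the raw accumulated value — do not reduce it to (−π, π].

x' = -0.6000 + 3.0000·cos(-1.9277)·0.05 = -0.6524
y' = -5.2000 + 3.0000·sin(-1.9277)·0.05 = -5.3405
θ' = -1.9277 + (3.0000/2.0)·tan(0.14)·0.05 = -1.9171
v' = 3.0000 + 2.5000·0.05 = 3.1250

(-0.6524, -5.3405, -1.9171, 3.1250)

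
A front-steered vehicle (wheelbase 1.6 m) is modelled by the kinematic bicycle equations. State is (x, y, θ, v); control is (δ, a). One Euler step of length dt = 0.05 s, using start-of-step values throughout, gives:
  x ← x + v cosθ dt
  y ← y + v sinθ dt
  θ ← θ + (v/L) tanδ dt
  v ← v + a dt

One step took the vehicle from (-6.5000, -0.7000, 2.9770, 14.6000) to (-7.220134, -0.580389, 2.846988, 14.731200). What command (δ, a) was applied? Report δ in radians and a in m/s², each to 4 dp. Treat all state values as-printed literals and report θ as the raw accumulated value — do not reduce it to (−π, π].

δ = -0.2776, a = 2.6240

a = (v'−v)/dt = (0.131200)/0.05 = 2.6240
Δθ = θ'−θ = -0.130012;  (v·dt/L) = 14.6000·0.05/1.6 = 0.456250
tan δ = Δθ·L/(v·dt) = -0.284958  →  δ = -0.2776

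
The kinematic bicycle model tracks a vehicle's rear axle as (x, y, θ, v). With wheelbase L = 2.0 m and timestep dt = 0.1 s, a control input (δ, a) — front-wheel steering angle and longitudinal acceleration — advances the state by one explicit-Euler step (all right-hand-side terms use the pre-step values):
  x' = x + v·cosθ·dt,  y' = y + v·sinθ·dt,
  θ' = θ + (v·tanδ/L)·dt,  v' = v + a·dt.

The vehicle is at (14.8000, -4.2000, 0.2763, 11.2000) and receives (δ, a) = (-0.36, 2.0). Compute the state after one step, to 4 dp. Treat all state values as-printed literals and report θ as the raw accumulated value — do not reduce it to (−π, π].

(15.8775, -3.8945, 0.0655, 11.4000)

x' = 14.8000 + 11.2000·cos(0.2763)·0.1 = 15.8775
y' = -4.2000 + 11.2000·sin(0.2763)·0.1 = -3.8945
θ' = 0.2763 + (11.2000/2.0)·tan(-0.36)·0.1 = 0.0655
v' = 11.2000 + 2.0000·0.1 = 11.4000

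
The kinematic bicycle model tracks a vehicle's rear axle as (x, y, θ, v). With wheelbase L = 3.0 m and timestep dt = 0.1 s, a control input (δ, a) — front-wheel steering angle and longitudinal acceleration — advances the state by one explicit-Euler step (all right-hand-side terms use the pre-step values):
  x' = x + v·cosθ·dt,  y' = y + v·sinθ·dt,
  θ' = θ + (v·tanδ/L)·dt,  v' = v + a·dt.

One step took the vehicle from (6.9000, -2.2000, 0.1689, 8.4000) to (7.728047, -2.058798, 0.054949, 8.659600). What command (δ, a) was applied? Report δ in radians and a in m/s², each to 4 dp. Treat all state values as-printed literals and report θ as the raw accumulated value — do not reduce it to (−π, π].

δ = -0.3865, a = 2.5960

a = (v'−v)/dt = (0.259600)/0.1 = 2.5960
Δθ = θ'−θ = -0.113951;  (v·dt/L) = 8.4000·0.1/3.0 = 0.280000
tan δ = Δθ·L/(v·dt) = -0.406968  →  δ = -0.3865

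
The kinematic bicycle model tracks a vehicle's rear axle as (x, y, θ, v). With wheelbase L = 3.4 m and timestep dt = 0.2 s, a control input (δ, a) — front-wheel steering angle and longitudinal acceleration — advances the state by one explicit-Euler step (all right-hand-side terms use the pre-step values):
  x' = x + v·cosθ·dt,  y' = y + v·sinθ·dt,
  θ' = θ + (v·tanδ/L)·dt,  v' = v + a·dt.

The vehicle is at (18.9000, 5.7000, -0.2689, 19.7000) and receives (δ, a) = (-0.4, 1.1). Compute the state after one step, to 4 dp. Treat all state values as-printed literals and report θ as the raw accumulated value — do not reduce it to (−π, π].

(22.6984, 4.6533, -0.7588, 19.9200)

x' = 18.9000 + 19.7000·cos(-0.2689)·0.2 = 22.6984
y' = 5.7000 + 19.7000·sin(-0.2689)·0.2 = 4.6533
θ' = -0.2689 + (19.7000/3.4)·tan(-0.4)·0.2 = -0.7588
v' = 19.7000 + 1.1000·0.2 = 19.9200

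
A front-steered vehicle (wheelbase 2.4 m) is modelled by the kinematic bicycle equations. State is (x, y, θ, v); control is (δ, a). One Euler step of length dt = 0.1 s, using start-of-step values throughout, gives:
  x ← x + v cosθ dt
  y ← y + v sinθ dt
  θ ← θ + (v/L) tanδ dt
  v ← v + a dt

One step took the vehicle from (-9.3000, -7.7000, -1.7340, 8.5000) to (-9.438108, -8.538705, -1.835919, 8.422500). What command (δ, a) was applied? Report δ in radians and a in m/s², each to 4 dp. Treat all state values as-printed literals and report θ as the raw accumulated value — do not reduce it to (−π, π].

a = (v'−v)/dt = (-0.077500)/0.1 = -0.7750
Δθ = θ'−θ = -0.101919;  (v·dt/L) = 8.5000·0.1/2.4 = 0.354167
tan δ = Δθ·L/(v·dt) = -0.287771  →  δ = -0.2802

δ = -0.2802, a = -0.7750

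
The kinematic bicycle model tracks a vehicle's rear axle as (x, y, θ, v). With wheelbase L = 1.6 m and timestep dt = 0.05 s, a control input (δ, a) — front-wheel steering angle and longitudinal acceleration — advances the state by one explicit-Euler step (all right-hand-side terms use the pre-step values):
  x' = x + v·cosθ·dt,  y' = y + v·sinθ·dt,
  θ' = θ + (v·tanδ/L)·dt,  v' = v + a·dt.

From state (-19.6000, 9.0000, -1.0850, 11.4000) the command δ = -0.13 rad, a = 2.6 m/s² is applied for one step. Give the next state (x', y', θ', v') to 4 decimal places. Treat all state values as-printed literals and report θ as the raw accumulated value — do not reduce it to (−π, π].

x' = -19.6000 + 11.4000·cos(-1.0850)·0.05 = -19.3339
y' = 9.0000 + 11.4000·sin(-1.0850)·0.05 = 8.4959
θ' = -1.0850 + (11.4000/1.6)·tan(-0.13)·0.05 = -1.1316
v' = 11.4000 + 2.6000·0.05 = 11.5300

(-19.3339, 8.4959, -1.1316, 11.5300)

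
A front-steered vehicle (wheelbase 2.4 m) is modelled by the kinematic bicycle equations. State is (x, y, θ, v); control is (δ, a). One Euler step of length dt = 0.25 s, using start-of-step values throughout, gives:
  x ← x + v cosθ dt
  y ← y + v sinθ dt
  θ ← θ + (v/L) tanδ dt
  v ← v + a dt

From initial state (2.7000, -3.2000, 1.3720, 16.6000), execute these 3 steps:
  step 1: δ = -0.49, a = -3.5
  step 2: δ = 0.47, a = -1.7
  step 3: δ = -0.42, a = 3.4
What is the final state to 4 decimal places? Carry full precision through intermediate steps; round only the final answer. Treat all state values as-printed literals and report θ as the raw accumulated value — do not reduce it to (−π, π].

(8.1503, 6.2434, 0.5700, 16.1500)

after step 1 (δ=-0.49, a=-3.5): (3.519581, 0.868266, 0.449683, 15.725000)
after step 2 (δ=0.47, a=-1.7): (7.060006, 2.577102, 1.281742, 15.300000)
after step 3 (δ=-0.42, a=3.4): (8.150308, 6.243417, 0.570017, 16.150000)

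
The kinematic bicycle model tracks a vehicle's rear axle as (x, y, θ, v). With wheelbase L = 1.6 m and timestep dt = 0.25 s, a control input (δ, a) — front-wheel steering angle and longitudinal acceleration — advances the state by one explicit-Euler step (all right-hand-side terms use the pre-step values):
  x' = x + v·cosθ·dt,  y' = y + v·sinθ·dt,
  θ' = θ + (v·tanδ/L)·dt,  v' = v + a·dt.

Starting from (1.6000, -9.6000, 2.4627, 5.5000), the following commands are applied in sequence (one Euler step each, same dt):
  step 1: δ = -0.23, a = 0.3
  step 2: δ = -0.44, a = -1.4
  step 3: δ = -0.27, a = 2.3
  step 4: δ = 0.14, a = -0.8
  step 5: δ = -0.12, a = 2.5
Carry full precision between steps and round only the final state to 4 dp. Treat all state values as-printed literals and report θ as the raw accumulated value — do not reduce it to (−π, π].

(-1.0528, -3.5825, 1.6476, 6.2250)

after step 1 (δ=-0.23, a=0.3): (0.529881, -8.736594, 2.261483, 5.575000)
after step 2 (δ=-0.44, a=-1.4): (-0.358031, -7.662279, 1.851389, 5.225000)
after step 3 (δ=-0.27, a=2.3): (-0.719765, -6.407115, 1.625442, 5.800000)
after step 4 (δ=0.14, a=-0.8): (-0.798961, -4.959279, 1.753152, 5.600000)
after step 5 (δ=-0.12, a=2.5): (-1.052847, -3.582493, 1.647646, 6.225000)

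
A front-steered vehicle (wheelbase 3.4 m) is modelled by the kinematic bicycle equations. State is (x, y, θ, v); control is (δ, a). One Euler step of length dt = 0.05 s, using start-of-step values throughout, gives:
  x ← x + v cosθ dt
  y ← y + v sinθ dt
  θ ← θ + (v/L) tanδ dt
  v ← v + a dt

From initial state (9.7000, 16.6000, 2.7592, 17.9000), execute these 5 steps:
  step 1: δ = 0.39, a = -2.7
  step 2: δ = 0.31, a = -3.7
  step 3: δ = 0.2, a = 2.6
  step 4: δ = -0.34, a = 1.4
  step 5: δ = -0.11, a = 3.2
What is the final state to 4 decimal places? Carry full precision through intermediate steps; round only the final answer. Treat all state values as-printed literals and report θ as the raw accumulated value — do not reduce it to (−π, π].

after step 1 (δ=0.39, a=-2.7): (8.869642, 16.933962, 2.867404, 17.765000)
after step 2 (δ=0.31, a=-3.7): (8.014572, 17.174469, 2.951090, 17.580000)
after step 3 (δ=0.2, a=2.6): (7.151474, 17.340910, 3.003496, 17.710000)
after step 4 (δ=-0.34, a=1.4): (6.274404, 17.462806, 2.911369, 17.780000)
after step 5 (δ=-0.11, a=3.2): (5.408860, 17.665672, 2.882490, 17.940000)

(5.4089, 17.6657, 2.8825, 17.9400)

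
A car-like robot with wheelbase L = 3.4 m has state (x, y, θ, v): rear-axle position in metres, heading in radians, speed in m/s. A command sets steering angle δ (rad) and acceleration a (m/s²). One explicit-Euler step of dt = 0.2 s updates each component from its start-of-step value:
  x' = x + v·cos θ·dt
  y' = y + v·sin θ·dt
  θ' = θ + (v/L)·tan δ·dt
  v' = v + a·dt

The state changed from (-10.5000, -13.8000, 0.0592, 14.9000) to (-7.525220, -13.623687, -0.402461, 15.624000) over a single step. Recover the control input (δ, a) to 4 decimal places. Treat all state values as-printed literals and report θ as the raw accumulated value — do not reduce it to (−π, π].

δ = -0.4848, a = 3.6200

a = (v'−v)/dt = (0.724000)/0.2 = 3.6200
Δθ = θ'−θ = -0.461661;  (v·dt/L) = 14.9000·0.2/3.4 = 0.876471
tan δ = Δθ·L/(v·dt) = -0.526727  →  δ = -0.4848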